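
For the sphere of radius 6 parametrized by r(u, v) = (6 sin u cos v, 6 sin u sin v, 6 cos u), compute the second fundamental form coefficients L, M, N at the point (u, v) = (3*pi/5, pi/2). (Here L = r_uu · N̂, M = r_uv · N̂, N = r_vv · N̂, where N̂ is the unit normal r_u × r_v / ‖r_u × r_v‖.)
L = -6;  M = 0;  N = -15/4 - 3*sqrt(5)/4

Compute the unit normal N̂(u, v) = (sin(u)^2*cos(v)/Abs(sin(u)), sin(u)^2*sin(v)/Abs(sin(u)), sin(2*u)/(2*Abs(sin(u)))), and the second partials r_uu, r_uv, r_vv. Take dot products:
  L(u, v) = r_uu · N̂ = -6*sin(u)/Abs(sin(u)),
  M(u, v) = r_uv · N̂ = 0,
  N(u, v) = r_vv · N̂ = -6*sin(u)^3/Abs(sin(u)).
Evaluating at (u, v) = (3*pi/5, pi/2):
  L = -6, M = 0, N = -15/4 - 3*sqrt(5)/4.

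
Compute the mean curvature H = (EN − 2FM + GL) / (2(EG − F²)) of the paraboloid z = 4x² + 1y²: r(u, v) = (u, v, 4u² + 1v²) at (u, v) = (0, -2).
H = 69*sqrt(17)/289

With E = 64*u^2 + 1, F = 16*u*v, G = 4*v^2 + 1, L = 8/sqrt(64*u^2 + 4*v^2 + 1), M = 0, N = 2/sqrt(64*u^2 + 4*v^2 + 1), assemble
  H = (EN − 2FM + GL) / (2(EG − F²)) = (64*u^2 + 16*v^2 + 5)/(64*u^2 + 4*v^2 + 1)^(3/2).
At (u, v) = (0, -2): H = 69*sqrt(17)/289.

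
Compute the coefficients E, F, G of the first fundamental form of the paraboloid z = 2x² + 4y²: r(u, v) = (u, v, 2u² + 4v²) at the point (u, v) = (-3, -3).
E = 145;  F = 288;  G = 577

Partials: r_u = (1, 0, 4*u), r_v = (0, 1, 8*v). As functions of (u, v):
  E = r_u · r_u = 16*u^2 + 1,
  F = r_u · r_v = 32*u*v,
  G = r_v · r_v = 64*v^2 + 1.
Evaluating at (u, v) = (-3, -3): E = 145, F = 288, G = 577.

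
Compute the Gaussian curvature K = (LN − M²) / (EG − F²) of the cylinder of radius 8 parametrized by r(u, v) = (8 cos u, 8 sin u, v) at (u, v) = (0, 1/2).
K = 0

Coefficients of the first fundamental form: E = 64, F = 0, G = 1.
Coefficients of the second fundamental form: L = -8, M = 0, N = 0.
Assemble K = (LN − M²)/(EG − F²) = 0. At (u, v) = (0, 1/2): K = 0.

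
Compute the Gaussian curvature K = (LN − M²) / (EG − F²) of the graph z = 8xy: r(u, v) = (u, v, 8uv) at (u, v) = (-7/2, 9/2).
K = -64/4330561

Coefficients of the first fundamental form: E = 64*v^2 + 1, F = 64*u*v, G = 64*u^2 + 1.
Coefficients of the second fundamental form: L = 0, M = 8/sqrt(64*u^2 + 64*v^2 + 1), N = 0.
Assemble K = (LN − M²)/(EG − F²) = -64/(4096*u^4 + 8192*u^2*v^2 + 128*u^2 + 4096*v^4 + 128*v^2 + 1). At (u, v) = (-7/2, 9/2): K = -64/4330561.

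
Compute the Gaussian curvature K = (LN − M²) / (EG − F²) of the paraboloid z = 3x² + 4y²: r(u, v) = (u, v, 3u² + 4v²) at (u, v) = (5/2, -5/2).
K = 12/97969

Coefficients of the first fundamental form: E = 36*u^2 + 1, F = 48*u*v, G = 64*v^2 + 1.
Coefficients of the second fundamental form: L = 6/sqrt(36*u^2 + 64*v^2 + 1), M = 0, N = 8/sqrt(36*u^2 + 64*v^2 + 1).
Assemble K = (LN − M²)/(EG − F²) = 48/(1296*u^4 + 4608*u^2*v^2 + 72*u^2 + 4096*v^4 + 128*v^2 + 1). At (u, v) = (5/2, -5/2): K = 12/97969.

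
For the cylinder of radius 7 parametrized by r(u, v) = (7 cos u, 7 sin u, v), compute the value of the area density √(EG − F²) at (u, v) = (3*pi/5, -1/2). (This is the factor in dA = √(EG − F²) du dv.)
√(EG − F²)|_{(3*pi/5, -1/2)} = 7

E = 49, F = 0, G = 1, so EG − F² = 49. Taking the positive square root: √(EG − F²) = 7. At (u, v) = (3*pi/5, -1/2): 7.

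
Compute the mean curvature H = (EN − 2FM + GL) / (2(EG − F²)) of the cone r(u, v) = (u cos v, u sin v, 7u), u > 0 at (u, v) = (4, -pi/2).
H = 7*sqrt(2)/80

With E = 50, F = 0, G = u^2, L = 0, M = 0, N = 7*sqrt(2)*u^2/(10*Abs(u)), assemble
  H = (EN − 2FM + GL) / (2(EG − F²)) = 7*sqrt(2)/(20*Abs(u)).
At (u, v) = (4, -pi/2): H = 7*sqrt(2)/80.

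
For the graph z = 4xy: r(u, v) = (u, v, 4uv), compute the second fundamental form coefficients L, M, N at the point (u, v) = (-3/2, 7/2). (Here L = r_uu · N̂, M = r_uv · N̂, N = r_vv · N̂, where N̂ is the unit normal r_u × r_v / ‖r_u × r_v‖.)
L = 0;  M = 4*sqrt(233)/233;  N = 0

Compute the unit normal N̂(u, v) = (-4*v/sqrt(16*u^2 + 16*v^2 + 1), -4*u/sqrt(16*u^2 + 16*v^2 + 1), 1/sqrt(16*u^2 + 16*v^2 + 1)), and the second partials r_uu, r_uv, r_vv. Take dot products:
  L(u, v) = r_uu · N̂ = 0,
  M(u, v) = r_uv · N̂ = 4/sqrt(16*u^2 + 16*v^2 + 1),
  N(u, v) = r_vv · N̂ = 0.
Evaluating at (u, v) = (-3/2, 7/2):
  L = 0, M = 4*sqrt(233)/233, N = 0.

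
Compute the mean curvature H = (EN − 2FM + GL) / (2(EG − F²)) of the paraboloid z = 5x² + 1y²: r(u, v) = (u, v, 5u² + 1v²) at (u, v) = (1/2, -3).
H = 211*sqrt(62)/3844

With E = 100*u^2 + 1, F = 20*u*v, G = 4*v^2 + 1, L = 10/sqrt(100*u^2 + 4*v^2 + 1), M = 0, N = 2/sqrt(100*u^2 + 4*v^2 + 1), assemble
  H = (EN − 2FM + GL) / (2(EG − F²)) = 2*(50*u^2 + 10*v^2 + 3)/(100*u^2 + 4*v^2 + 1)^(3/2).
At (u, v) = (1/2, -3): H = 211*sqrt(62)/3844.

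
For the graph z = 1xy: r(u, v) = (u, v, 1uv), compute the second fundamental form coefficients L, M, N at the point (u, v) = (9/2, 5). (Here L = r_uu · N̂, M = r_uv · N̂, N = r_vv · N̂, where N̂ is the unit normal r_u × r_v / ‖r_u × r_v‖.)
L = 0;  M = 2*sqrt(185)/185;  N = 0

Compute the unit normal N̂(u, v) = (-v/sqrt(u^2 + v^2 + 1), -u/sqrt(u^2 + v^2 + 1), 1/sqrt(u^2 + v^2 + 1)), and the second partials r_uu, r_uv, r_vv. Take dot products:
  L(u, v) = r_uu · N̂ = 0,
  M(u, v) = r_uv · N̂ = 1/sqrt(u^2 + v^2 + 1),
  N(u, v) = r_vv · N̂ = 0.
Evaluating at (u, v) = (9/2, 5):
  L = 0, M = 2*sqrt(185)/185, N = 0.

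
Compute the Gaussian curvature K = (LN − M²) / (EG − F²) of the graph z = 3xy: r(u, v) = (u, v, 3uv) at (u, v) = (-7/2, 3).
K = -144/591361

Coefficients of the first fundamental form: E = 9*v^2 + 1, F = 9*u*v, G = 9*u^2 + 1.
Coefficients of the second fundamental form: L = 0, M = 3/sqrt(9*u^2 + 9*v^2 + 1), N = 0.
Assemble K = (LN − M²)/(EG − F²) = -9/(81*u^4 + 162*u^2*v^2 + 18*u^2 + 81*v^4 + 18*v^2 + 1). At (u, v) = (-7/2, 3): K = -144/591361.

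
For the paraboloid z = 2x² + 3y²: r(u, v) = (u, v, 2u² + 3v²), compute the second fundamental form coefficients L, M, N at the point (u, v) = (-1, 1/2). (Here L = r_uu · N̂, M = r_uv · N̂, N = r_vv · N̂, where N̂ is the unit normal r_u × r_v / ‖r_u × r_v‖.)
L = 2*sqrt(26)/13;  M = 0;  N = 3*sqrt(26)/13

Compute the unit normal N̂(u, v) = (-4*u/sqrt(16*u^2 + 36*v^2 + 1), -6*v/sqrt(16*u^2 + 36*v^2 + 1), 1/sqrt(16*u^2 + 36*v^2 + 1)), and the second partials r_uu, r_uv, r_vv. Take dot products:
  L(u, v) = r_uu · N̂ = 4/sqrt(16*u^2 + 36*v^2 + 1),
  M(u, v) = r_uv · N̂ = 0,
  N(u, v) = r_vv · N̂ = 6/sqrt(16*u^2 + 36*v^2 + 1).
Evaluating at (u, v) = (-1, 1/2):
  L = 2*sqrt(26)/13, M = 0, N = 3*sqrt(26)/13.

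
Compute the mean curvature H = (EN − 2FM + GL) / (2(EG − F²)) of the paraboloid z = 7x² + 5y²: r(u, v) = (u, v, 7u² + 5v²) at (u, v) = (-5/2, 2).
H = 993*sqrt(1626)/293764

With E = 196*u^2 + 1, F = 140*u*v, G = 100*v^2 + 1, L = 14/sqrt(196*u^2 + 100*v^2 + 1), M = 0, N = 10/sqrt(196*u^2 + 100*v^2 + 1), assemble
  H = (EN − 2FM + GL) / (2(EG − F²)) = 4*(245*u^2 + 175*v^2 + 3)/(196*u^2 + 100*v^2 + 1)^(3/2).
At (u, v) = (-5/2, 2): H = 993*sqrt(1626)/293764.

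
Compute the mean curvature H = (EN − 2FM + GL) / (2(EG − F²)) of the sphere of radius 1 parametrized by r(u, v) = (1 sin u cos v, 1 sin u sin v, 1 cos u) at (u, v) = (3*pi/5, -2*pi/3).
H = -1

With E = 1, F = 0, G = sin(u)^2, L = -sin(u)/Abs(sin(u)), M = 0, N = -sin(u)^3/Abs(sin(u)), assemble
  H = (EN − 2FM + GL) / (2(EG − F²)) = -sin(u)/Abs(sin(u)).
At (u, v) = (3*pi/5, -2*pi/3): H = -1.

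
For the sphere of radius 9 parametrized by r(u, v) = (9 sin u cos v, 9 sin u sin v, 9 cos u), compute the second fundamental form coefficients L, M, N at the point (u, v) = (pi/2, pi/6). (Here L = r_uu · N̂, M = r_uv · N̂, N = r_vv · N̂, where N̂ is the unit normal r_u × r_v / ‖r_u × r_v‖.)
L = -9;  M = 0;  N = -9

Compute the unit normal N̂(u, v) = (sin(u)^2*cos(v)/Abs(sin(u)), sin(u)^2*sin(v)/Abs(sin(u)), sin(2*u)/(2*Abs(sin(u)))), and the second partials r_uu, r_uv, r_vv. Take dot products:
  L(u, v) = r_uu · N̂ = -9*sin(u)/Abs(sin(u)),
  M(u, v) = r_uv · N̂ = 0,
  N(u, v) = r_vv · N̂ = -9*sin(u)^3/Abs(sin(u)).
Evaluating at (u, v) = (pi/2, pi/6):
  L = -9, M = 0, N = -9.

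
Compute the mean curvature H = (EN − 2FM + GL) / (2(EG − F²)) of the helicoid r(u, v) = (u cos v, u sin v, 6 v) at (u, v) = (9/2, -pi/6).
H = 0

With E = 1, F = 0, G = u^2 + 36, L = 0, M = -6/sqrt(u^2 + 36), N = 0, assemble
  H = (EN − 2FM + GL) / (2(EG − F²)) = 0.
At (u, v) = (9/2, -pi/6): H = 0.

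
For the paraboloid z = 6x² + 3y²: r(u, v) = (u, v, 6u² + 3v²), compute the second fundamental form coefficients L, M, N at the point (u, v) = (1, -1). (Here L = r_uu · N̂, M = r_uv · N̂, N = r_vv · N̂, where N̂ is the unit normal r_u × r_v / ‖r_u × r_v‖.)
L = 12*sqrt(181)/181;  M = 0;  N = 6*sqrt(181)/181

Compute the unit normal N̂(u, v) = (-12*u/sqrt(144*u^2 + 36*v^2 + 1), -6*v/sqrt(144*u^2 + 36*v^2 + 1), 1/sqrt(144*u^2 + 36*v^2 + 1)), and the second partials r_uu, r_uv, r_vv. Take dot products:
  L(u, v) = r_uu · N̂ = 12/sqrt(144*u^2 + 36*v^2 + 1),
  M(u, v) = r_uv · N̂ = 0,
  N(u, v) = r_vv · N̂ = 6/sqrt(144*u^2 + 36*v^2 + 1).
Evaluating at (u, v) = (1, -1):
  L = 12*sqrt(181)/181, M = 0, N = 6*sqrt(181)/181.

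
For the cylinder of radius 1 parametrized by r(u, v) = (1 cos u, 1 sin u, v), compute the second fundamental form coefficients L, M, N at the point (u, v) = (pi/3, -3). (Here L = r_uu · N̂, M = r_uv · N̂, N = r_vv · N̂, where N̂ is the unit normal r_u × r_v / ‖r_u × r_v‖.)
L = -1;  M = 0;  N = 0

Compute the unit normal N̂(u, v) = (cos(u), sin(u), 0), and the second partials r_uu, r_uv, r_vv. Take dot products:
  L(u, v) = r_uu · N̂ = -1,
  M(u, v) = r_uv · N̂ = 0,
  N(u, v) = r_vv · N̂ = 0.
Evaluating at (u, v) = (pi/3, -3):
  L = -1, M = 0, N = 0.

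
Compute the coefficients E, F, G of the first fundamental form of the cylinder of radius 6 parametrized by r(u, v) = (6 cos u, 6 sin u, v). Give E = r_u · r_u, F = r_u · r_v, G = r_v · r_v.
E = 36;  F = 0;  G = 1

Compute partials: r_u = (-6*sin(u), 6*cos(u), 0), r_v = (0, 0, 1). Then
  E = r_u · r_u = 36,
  F = r_u · r_v = 0,
  G = r_v · r_v = 1.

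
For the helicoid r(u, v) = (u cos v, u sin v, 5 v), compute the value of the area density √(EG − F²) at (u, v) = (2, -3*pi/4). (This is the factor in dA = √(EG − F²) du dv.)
√(EG − F²)|_{(2, -3*pi/4)} = sqrt(29)

E = 1, F = 0, G = u^2 + 25, so EG − F² = u^2 + 25. Taking the positive square root: √(EG − F²) = sqrt(u^2 + 25). At (u, v) = (2, -3*pi/4): sqrt(29).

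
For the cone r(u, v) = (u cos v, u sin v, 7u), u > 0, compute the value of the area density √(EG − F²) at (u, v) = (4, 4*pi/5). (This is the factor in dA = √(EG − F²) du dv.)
√(EG − F²)|_{(4, 4*pi/5)} = 20*sqrt(2)

E = 50, F = 0, G = u^2, so EG − F² = 50*u^2. Taking the positive square root: √(EG − F²) = 5*sqrt(2)*Abs(u). At (u, v) = (4, 4*pi/5): 20*sqrt(2).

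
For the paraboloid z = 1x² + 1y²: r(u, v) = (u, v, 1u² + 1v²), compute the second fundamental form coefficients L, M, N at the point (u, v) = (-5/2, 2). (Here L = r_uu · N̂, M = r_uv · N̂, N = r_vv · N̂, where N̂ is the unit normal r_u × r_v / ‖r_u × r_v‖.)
L = sqrt(42)/21;  M = 0;  N = sqrt(42)/21

Compute the unit normal N̂(u, v) = (-2*u/sqrt(4*u^2 + 4*v^2 + 1), -2*v/sqrt(4*u^2 + 4*v^2 + 1), 1/sqrt(4*u^2 + 4*v^2 + 1)), and the second partials r_uu, r_uv, r_vv. Take dot products:
  L(u, v) = r_uu · N̂ = 2/sqrt(4*u^2 + 4*v^2 + 1),
  M(u, v) = r_uv · N̂ = 0,
  N(u, v) = r_vv · N̂ = 2/sqrt(4*u^2 + 4*v^2 + 1).
Evaluating at (u, v) = (-5/2, 2):
  L = sqrt(42)/21, M = 0, N = sqrt(42)/21.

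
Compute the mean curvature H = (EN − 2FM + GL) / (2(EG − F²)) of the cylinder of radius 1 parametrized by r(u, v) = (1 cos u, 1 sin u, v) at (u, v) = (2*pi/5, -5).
H = -1/2

With E = 1, F = 0, G = 1, L = -1, M = 0, N = 0, assemble
  H = (EN − 2FM + GL) / (2(EG − F²)) = -1/2.
At (u, v) = (2*pi/5, -5): H = -1/2.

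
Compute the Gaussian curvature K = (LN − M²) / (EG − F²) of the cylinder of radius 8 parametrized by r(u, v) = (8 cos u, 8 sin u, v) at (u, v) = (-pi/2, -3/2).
K = 0

Coefficients of the first fundamental form: E = 64, F = 0, G = 1.
Coefficients of the second fundamental form: L = -8, M = 0, N = 0.
Assemble K = (LN − M²)/(EG − F²) = 0. At (u, v) = (-pi/2, -3/2): K = 0.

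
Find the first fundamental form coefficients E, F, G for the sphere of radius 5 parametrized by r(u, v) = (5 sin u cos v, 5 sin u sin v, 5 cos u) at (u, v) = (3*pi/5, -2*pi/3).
E = 25;  F = 0;  G = 25*sqrt(5)/8 + 125/8

Partials: r_u = (5*cos(u)*cos(v), 5*sin(v)*cos(u), -5*sin(u)), r_v = (-5*sin(u)*sin(v), 5*sin(u)*cos(v), 0). As functions of (u, v):
  E = r_u · r_u = 25,
  F = r_u · r_v = 0,
  G = r_v · r_v = 25*sin(u)^2.
Evaluating at (u, v) = (3*pi/5, -2*pi/3): E = 25, F = 0, G = 25*sqrt(5)/8 + 125/8.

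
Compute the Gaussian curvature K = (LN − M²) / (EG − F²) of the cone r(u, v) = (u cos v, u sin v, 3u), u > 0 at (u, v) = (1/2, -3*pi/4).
K = 0

Coefficients of the first fundamental form: E = 10, F = 0, G = u^2.
Coefficients of the second fundamental form: L = 0, M = 0, N = 3*sqrt(10)*u^2/(10*Abs(u)).
Assemble K = (LN − M²)/(EG − F²) = 0. At (u, v) = (1/2, -3*pi/4): K = 0.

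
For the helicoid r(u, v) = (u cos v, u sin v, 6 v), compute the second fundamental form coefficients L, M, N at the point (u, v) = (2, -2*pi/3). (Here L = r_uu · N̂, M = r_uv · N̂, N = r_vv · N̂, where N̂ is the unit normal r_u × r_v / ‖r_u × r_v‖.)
L = 0;  M = -3*sqrt(10)/10;  N = 0

Compute the unit normal N̂(u, v) = (6*sin(v)/sqrt(u^2 + 36), -6*cos(v)/sqrt(u^2 + 36), u/sqrt(u^2 + 36)), and the second partials r_uu, r_uv, r_vv. Take dot products:
  L(u, v) = r_uu · N̂ = 0,
  M(u, v) = r_uv · N̂ = -6/sqrt(u^2 + 36),
  N(u, v) = r_vv · N̂ = 0.
Evaluating at (u, v) = (2, -2*pi/3):
  L = 0, M = -3*sqrt(10)/10, N = 0.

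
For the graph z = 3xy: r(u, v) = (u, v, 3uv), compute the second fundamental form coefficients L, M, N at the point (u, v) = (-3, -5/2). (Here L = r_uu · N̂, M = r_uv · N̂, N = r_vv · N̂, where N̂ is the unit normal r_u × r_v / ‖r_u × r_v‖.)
L = 0;  M = 6*sqrt(553)/553;  N = 0

Compute the unit normal N̂(u, v) = (-3*v/sqrt(9*u^2 + 9*v^2 + 1), -3*u/sqrt(9*u^2 + 9*v^2 + 1), 1/sqrt(9*u^2 + 9*v^2 + 1)), and the second partials r_uu, r_uv, r_vv. Take dot products:
  L(u, v) = r_uu · N̂ = 0,
  M(u, v) = r_uv · N̂ = 3/sqrt(9*u^2 + 9*v^2 + 1),
  N(u, v) = r_vv · N̂ = 0.
Evaluating at (u, v) = (-3, -5/2):
  L = 0, M = 6*sqrt(553)/553, N = 0.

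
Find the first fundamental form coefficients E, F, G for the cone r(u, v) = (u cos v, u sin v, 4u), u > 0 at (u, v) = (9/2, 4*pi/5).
E = 17;  F = 0;  G = 81/4

Partials: r_u = (cos(v), sin(v), 4), r_v = (-u*sin(v), u*cos(v), 0). As functions of (u, v):
  E = r_u · r_u = 17,
  F = r_u · r_v = 0,
  G = r_v · r_v = u^2.
Evaluating at (u, v) = (9/2, 4*pi/5): E = 17, F = 0, G = 81/4.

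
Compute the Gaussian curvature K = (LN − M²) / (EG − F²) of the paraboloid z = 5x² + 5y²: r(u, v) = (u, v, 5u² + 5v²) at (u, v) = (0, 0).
K = 100

Coefficients of the first fundamental form: E = 100*u^2 + 1, F = 100*u*v, G = 100*v^2 + 1.
Coefficients of the second fundamental form: L = 10/sqrt(100*u^2 + 100*v^2 + 1), M = 0, N = 10/sqrt(100*u^2 + 100*v^2 + 1).
Assemble K = (LN − M²)/(EG − F²) = 100/(10000*u^4 + 20000*u^2*v^2 + 200*u^2 + 10000*v^4 + 200*v^2 + 1). At (u, v) = (0, 0): K = 100.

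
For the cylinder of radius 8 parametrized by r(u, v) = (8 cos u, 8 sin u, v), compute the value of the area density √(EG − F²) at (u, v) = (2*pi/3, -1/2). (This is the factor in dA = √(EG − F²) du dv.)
√(EG − F²)|_{(2*pi/3, -1/2)} = 8

E = 64, F = 0, G = 1, so EG − F² = 64. Taking the positive square root: √(EG − F²) = 8. At (u, v) = (2*pi/3, -1/2): 8.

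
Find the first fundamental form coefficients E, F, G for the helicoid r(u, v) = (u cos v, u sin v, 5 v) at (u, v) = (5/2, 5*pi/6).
E = 1;  F = 0;  G = 125/4

Partials: r_u = (cos(v), sin(v), 0), r_v = (-u*sin(v), u*cos(v), 5). As functions of (u, v):
  E = r_u · r_u = 1,
  F = r_u · r_v = 0,
  G = r_v · r_v = u^2 + 25.
Evaluating at (u, v) = (5/2, 5*pi/6): E = 1, F = 0, G = 125/4.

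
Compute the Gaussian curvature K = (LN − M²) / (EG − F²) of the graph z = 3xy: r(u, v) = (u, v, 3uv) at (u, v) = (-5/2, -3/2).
K = -36/24025

Coefficients of the first fundamental form: E = 9*v^2 + 1, F = 9*u*v, G = 9*u^2 + 1.
Coefficients of the second fundamental form: L = 0, M = 3/sqrt(9*u^2 + 9*v^2 + 1), N = 0.
Assemble K = (LN − M²)/(EG − F²) = -9/(81*u^4 + 162*u^2*v^2 + 18*u^2 + 81*v^4 + 18*v^2 + 1). At (u, v) = (-5/2, -3/2): K = -36/24025.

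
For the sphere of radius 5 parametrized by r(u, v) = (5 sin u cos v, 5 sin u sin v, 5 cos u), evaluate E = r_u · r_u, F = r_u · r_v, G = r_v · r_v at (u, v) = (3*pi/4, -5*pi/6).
E = 25;  F = 0;  G = 25/2

Partials: r_u = (5*cos(u)*cos(v), 5*sin(v)*cos(u), -5*sin(u)), r_v = (-5*sin(u)*sin(v), 5*sin(u)*cos(v), 0). As functions of (u, v):
  E = r_u · r_u = 25,
  F = r_u · r_v = 0,
  G = r_v · r_v = 25*sin(u)^2.
Evaluating at (u, v) = (3*pi/4, -5*pi/6): E = 25, F = 0, G = 25/2.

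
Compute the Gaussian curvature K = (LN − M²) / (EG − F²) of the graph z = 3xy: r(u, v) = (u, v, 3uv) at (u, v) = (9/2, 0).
K = -144/537289

Coefficients of the first fundamental form: E = 9*v^2 + 1, F = 9*u*v, G = 9*u^2 + 1.
Coefficients of the second fundamental form: L = 0, M = 3/sqrt(9*u^2 + 9*v^2 + 1), N = 0.
Assemble K = (LN − M²)/(EG − F²) = -9/(81*u^4 + 162*u^2*v^2 + 18*u^2 + 81*v^4 + 18*v^2 + 1). At (u, v) = (9/2, 0): K = -144/537289.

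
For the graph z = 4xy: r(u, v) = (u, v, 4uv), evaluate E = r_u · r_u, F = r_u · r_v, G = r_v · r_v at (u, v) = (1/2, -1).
E = 17;  F = -8;  G = 5

Partials: r_u = (1, 0, 4*v), r_v = (0, 1, 4*u). As functions of (u, v):
  E = r_u · r_u = 16*v^2 + 1,
  F = r_u · r_v = 16*u*v,
  G = r_v · r_v = 16*u^2 + 1.
Evaluating at (u, v) = (1/2, -1): E = 17, F = -8, G = 5.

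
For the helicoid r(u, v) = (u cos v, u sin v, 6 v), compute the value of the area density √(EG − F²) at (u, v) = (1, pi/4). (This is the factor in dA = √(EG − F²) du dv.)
√(EG − F²)|_{(1, pi/4)} = sqrt(37)

E = 1, F = 0, G = u^2 + 36, so EG − F² = u^2 + 36. Taking the positive square root: √(EG − F²) = sqrt(u^2 + 36). At (u, v) = (1, pi/4): sqrt(37).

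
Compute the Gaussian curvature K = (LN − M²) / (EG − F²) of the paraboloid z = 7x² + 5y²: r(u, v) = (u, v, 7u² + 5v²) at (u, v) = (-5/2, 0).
K = 35/375769

Coefficients of the first fundamental form: E = 196*u^2 + 1, F = 140*u*v, G = 100*v^2 + 1.
Coefficients of the second fundamental form: L = 14/sqrt(196*u^2 + 100*v^2 + 1), M = 0, N = 10/sqrt(196*u^2 + 100*v^2 + 1).
Assemble K = (LN − M²)/(EG − F²) = 140/(38416*u^4 + 39200*u^2*v^2 + 392*u^2 + 10000*v^4 + 200*v^2 + 1). At (u, v) = (-5/2, 0): K = 35/375769.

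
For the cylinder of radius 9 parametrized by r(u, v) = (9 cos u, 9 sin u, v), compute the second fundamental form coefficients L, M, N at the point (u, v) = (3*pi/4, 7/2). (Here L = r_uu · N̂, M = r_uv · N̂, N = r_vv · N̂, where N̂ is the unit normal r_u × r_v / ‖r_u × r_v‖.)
L = -9;  M = 0;  N = 0

Compute the unit normal N̂(u, v) = (cos(u), sin(u), 0), and the second partials r_uu, r_uv, r_vv. Take dot products:
  L(u, v) = r_uu · N̂ = -9,
  M(u, v) = r_uv · N̂ = 0,
  N(u, v) = r_vv · N̂ = 0.
Evaluating at (u, v) = (3*pi/4, 7/2):
  L = -9, M = 0, N = 0.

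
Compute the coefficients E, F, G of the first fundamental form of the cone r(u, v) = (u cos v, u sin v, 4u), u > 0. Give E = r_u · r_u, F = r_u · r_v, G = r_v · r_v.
E = 17;  F = 0;  G = u^2

Compute partials: r_u = (cos(v), sin(v), 4), r_v = (-u*sin(v), u*cos(v), 0). Then
  E = r_u · r_u = 17,
  F = r_u · r_v = 0,
  G = r_v · r_v = u^2.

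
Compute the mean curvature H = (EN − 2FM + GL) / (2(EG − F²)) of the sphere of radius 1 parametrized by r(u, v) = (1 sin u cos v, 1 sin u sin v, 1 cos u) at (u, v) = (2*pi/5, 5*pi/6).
H = -1

With E = 1, F = 0, G = sin(u)^2, L = -sin(u)/Abs(sin(u)), M = 0, N = -sin(u)^3/Abs(sin(u)), assemble
  H = (EN − 2FM + GL) / (2(EG − F²)) = -sin(u)/Abs(sin(u)).
At (u, v) = (2*pi/5, 5*pi/6): H = -1.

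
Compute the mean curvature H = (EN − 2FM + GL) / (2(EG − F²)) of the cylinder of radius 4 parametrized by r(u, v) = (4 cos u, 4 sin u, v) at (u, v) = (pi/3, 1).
H = -1/8

With E = 16, F = 0, G = 1, L = -4, M = 0, N = 0, assemble
  H = (EN − 2FM + GL) / (2(EG − F²)) = -1/8.
At (u, v) = (pi/3, 1): H = -1/8.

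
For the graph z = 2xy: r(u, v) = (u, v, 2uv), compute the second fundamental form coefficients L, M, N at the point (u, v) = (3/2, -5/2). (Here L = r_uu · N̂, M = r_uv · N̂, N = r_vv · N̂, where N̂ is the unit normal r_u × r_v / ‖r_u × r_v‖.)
L = 0;  M = 2*sqrt(35)/35;  N = 0

Compute the unit normal N̂(u, v) = (-2*v/sqrt(4*u^2 + 4*v^2 + 1), -2*u/sqrt(4*u^2 + 4*v^2 + 1), 1/sqrt(4*u^2 + 4*v^2 + 1)), and the second partials r_uu, r_uv, r_vv. Take dot products:
  L(u, v) = r_uu · N̂ = 0,
  M(u, v) = r_uv · N̂ = 2/sqrt(4*u^2 + 4*v^2 + 1),
  N(u, v) = r_vv · N̂ = 0.
Evaluating at (u, v) = (3/2, -5/2):
  L = 0, M = 2*sqrt(35)/35, N = 0.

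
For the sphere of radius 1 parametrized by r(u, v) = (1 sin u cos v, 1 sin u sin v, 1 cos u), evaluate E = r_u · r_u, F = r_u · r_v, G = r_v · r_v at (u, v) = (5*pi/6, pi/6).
E = 1;  F = 0;  G = 1/4

Partials: r_u = (cos(u)*cos(v), sin(v)*cos(u), -sin(u)), r_v = (-sin(u)*sin(v), sin(u)*cos(v), 0). As functions of (u, v):
  E = r_u · r_u = 1,
  F = r_u · r_v = 0,
  G = r_v · r_v = sin(u)^2.
Evaluating at (u, v) = (5*pi/6, pi/6): E = 1, F = 0, G = 1/4.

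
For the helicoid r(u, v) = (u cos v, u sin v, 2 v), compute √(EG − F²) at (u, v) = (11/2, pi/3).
√(EG − F²)|_{(11/2, pi/3)} = sqrt(137)/2

E = 1, F = 0, G = u^2 + 4; EG − F² = u^2 + 4; √(EG − F²) = sqrt(u^2 + 4). At the given point: sqrt(137)/2.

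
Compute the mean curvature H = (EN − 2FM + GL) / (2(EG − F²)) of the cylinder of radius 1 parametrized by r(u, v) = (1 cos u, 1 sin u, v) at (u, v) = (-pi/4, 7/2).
H = -1/2

With E = 1, F = 0, G = 1, L = -1, M = 0, N = 0, assemble
  H = (EN − 2FM + GL) / (2(EG − F²)) = -1/2.
At (u, v) = (-pi/4, 7/2): H = -1/2.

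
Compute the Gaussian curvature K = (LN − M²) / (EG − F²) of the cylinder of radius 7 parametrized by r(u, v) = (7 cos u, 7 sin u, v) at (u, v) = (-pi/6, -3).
K = 0

Coefficients of the first fundamental form: E = 49, F = 0, G = 1.
Coefficients of the second fundamental form: L = -7, M = 0, N = 0.
Assemble K = (LN − M²)/(EG − F²) = 0. At (u, v) = (-pi/6, -3): K = 0.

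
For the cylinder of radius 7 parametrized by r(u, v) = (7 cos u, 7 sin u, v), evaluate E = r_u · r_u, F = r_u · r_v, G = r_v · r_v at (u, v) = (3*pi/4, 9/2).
E = 49;  F = 0;  G = 1

Partials: r_u = (-7*sin(u), 7*cos(u), 0), r_v = (0, 0, 1). As functions of (u, v):
  E = r_u · r_u = 49,
  F = r_u · r_v = 0,
  G = r_v · r_v = 1.
Evaluating at (u, v) = (3*pi/4, 9/2): E = 49, F = 0, G = 1.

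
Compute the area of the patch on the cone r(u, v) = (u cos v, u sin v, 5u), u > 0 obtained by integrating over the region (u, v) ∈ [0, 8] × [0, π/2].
Area = 16*sqrt(26)*pi

Area = ∫∫ √(EG − F²) du dv with √(EG − F²) = sqrt(26)*Abs(u). Integrating over [0, 8] × [0, π/2] gives 16*sqrt(26)*pi.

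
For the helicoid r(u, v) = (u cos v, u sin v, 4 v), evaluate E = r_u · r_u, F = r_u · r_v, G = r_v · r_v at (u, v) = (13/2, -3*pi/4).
E = 1;  F = 0;  G = 233/4

Partials: r_u = (cos(v), sin(v), 0), r_v = (-u*sin(v), u*cos(v), 4). As functions of (u, v):
  E = r_u · r_u = 1,
  F = r_u · r_v = 0,
  G = r_v · r_v = u^2 + 16.
Evaluating at (u, v) = (13/2, -3*pi/4): E = 1, F = 0, G = 233/4.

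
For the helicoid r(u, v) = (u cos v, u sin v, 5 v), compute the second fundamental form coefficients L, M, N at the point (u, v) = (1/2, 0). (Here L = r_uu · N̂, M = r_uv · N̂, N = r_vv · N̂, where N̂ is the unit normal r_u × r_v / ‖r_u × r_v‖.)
L = 0;  M = -10*sqrt(101)/101;  N = 0

Compute the unit normal N̂(u, v) = (5*sin(v)/sqrt(u^2 + 25), -5*cos(v)/sqrt(u^2 + 25), u/sqrt(u^2 + 25)), and the second partials r_uu, r_uv, r_vv. Take dot products:
  L(u, v) = r_uu · N̂ = 0,
  M(u, v) = r_uv · N̂ = -5/sqrt(u^2 + 25),
  N(u, v) = r_vv · N̂ = 0.
Evaluating at (u, v) = (1/2, 0):
  L = 0, M = -10*sqrt(101)/101, N = 0.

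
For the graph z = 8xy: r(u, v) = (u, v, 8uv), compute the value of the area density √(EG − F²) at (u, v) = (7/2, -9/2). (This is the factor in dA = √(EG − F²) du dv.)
√(EG − F²)|_{(7/2, -9/2)} = sqrt(2081)

E = 64*v^2 + 1, F = 64*u*v, G = 64*u^2 + 1, so EG − F² = 64*u^2 + 64*v^2 + 1. Taking the positive square root: √(EG − F²) = sqrt(64*u^2 + 64*v^2 + 1). At (u, v) = (7/2, -9/2): sqrt(2081).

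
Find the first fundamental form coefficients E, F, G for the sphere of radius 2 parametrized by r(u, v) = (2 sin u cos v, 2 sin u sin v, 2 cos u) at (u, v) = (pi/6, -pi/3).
E = 4;  F = 0;  G = 1

Partials: r_u = (2*cos(u)*cos(v), 2*sin(v)*cos(u), -2*sin(u)), r_v = (-2*sin(u)*sin(v), 2*sin(u)*cos(v), 0). As functions of (u, v):
  E = r_u · r_u = 4,
  F = r_u · r_v = 0,
  G = r_v · r_v = 4*sin(u)^2.
Evaluating at (u, v) = (pi/6, -pi/3): E = 4, F = 0, G = 1.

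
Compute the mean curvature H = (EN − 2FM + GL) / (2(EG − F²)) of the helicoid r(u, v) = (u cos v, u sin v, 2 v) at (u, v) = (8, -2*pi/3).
H = 0

With E = 1, F = 0, G = u^2 + 4, L = 0, M = -2/sqrt(u^2 + 4), N = 0, assemble
  H = (EN − 2FM + GL) / (2(EG − F²)) = 0.
At (u, v) = (8, -2*pi/3): H = 0.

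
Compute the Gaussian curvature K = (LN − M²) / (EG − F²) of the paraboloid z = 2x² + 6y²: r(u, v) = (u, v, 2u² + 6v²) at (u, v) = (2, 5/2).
K = 48/931225

Coefficients of the first fundamental form: E = 16*u^2 + 1, F = 48*u*v, G = 144*v^2 + 1.
Coefficients of the second fundamental form: L = 4/sqrt(16*u^2 + 144*v^2 + 1), M = 0, N = 12/sqrt(16*u^2 + 144*v^2 + 1).
Assemble K = (LN − M²)/(EG − F²) = 48/(256*u^4 + 4608*u^2*v^2 + 32*u^2 + 20736*v^4 + 288*v^2 + 1). At (u, v) = (2, 5/2): K = 48/931225.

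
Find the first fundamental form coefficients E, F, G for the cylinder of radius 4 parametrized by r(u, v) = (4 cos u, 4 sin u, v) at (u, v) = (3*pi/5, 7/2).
E = 16;  F = 0;  G = 1

Partials: r_u = (-4*sin(u), 4*cos(u), 0), r_v = (0, 0, 1). As functions of (u, v):
  E = r_u · r_u = 16,
  F = r_u · r_v = 0,
  G = r_v · r_v = 1.
Evaluating at (u, v) = (3*pi/5, 7/2): E = 16, F = 0, G = 1.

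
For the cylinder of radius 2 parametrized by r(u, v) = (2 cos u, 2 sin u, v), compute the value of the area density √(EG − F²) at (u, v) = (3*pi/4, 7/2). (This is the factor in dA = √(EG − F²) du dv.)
√(EG − F²)|_{(3*pi/4, 7/2)} = 2

E = 4, F = 0, G = 1, so EG − F² = 4. Taking the positive square root: √(EG − F²) = 2. At (u, v) = (3*pi/4, 7/2): 2.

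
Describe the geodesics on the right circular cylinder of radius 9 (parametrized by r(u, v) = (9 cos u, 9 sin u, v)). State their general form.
The cylinder is flat (K = 0) and locally isometric to the plane via the development (u, v) ↦ (9 u, v). Geodesics are the pre-images of straight lines: circles (v constant), vertical lines (u constant), and helices (v = c · u + d) for constants c, d.

A right cylinder has E = 9², F = 0, G = 1, so EG − F² = 9², and L = −9, M = N = 0, giving K = (LN − M²)/(EG − F²) = 0 everywhere. A flat surface is locally isometric to the Euclidean plane via the map (u, v) ↦ (9 u, v). Straight lines in the (x̃, ỹ) plane pull back to: (a) horizontal circles (v = const), (b) vertical generators (u = const), and (c) helices (9 u tan θ = v, i.e. v = c · u + d).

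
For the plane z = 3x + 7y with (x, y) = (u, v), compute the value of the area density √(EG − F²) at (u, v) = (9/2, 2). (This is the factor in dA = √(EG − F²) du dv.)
√(EG − F²)|_{(9/2, 2)} = sqrt(59)

E = 10, F = 21, G = 50, so EG − F² = 59. Taking the positive square root: √(EG − F²) = sqrt(59). At (u, v) = (9/2, 2): sqrt(59).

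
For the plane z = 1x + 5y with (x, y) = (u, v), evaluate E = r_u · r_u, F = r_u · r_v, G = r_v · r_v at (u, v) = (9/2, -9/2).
E = 2;  F = 5;  G = 26

Partials: r_u = (1, 0, 1), r_v = (0, 1, 5). As functions of (u, v):
  E = r_u · r_u = 2,
  F = r_u · r_v = 5,
  G = r_v · r_v = 26.
Evaluating at (u, v) = (9/2, -9/2): E = 2, F = 5, G = 26.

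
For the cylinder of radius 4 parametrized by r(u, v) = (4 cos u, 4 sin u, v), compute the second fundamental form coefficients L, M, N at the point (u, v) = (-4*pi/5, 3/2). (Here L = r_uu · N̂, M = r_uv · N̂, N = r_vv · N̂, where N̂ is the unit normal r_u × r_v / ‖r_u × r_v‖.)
L = -4;  M = 0;  N = 0

Compute the unit normal N̂(u, v) = (cos(u), sin(u), 0), and the second partials r_uu, r_uv, r_vv. Take dot products:
  L(u, v) = r_uu · N̂ = -4,
  M(u, v) = r_uv · N̂ = 0,
  N(u, v) = r_vv · N̂ = 0.
Evaluating at (u, v) = (-4*pi/5, 3/2):
  L = -4, M = 0, N = 0.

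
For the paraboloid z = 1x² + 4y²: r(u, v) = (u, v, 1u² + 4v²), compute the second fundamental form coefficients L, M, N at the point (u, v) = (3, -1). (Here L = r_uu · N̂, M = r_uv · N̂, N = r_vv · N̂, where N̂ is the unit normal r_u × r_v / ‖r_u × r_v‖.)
L = 2*sqrt(101)/101;  M = 0;  N = 8*sqrt(101)/101

Compute the unit normal N̂(u, v) = (-2*u/sqrt(4*u^2 + 64*v^2 + 1), -8*v/sqrt(4*u^2 + 64*v^2 + 1), 1/sqrt(4*u^2 + 64*v^2 + 1)), and the second partials r_uu, r_uv, r_vv. Take dot products:
  L(u, v) = r_uu · N̂ = 2/sqrt(4*u^2 + 64*v^2 + 1),
  M(u, v) = r_uv · N̂ = 0,
  N(u, v) = r_vv · N̂ = 8/sqrt(4*u^2 + 64*v^2 + 1).
Evaluating at (u, v) = (3, -1):
  L = 2*sqrt(101)/101, M = 0, N = 8*sqrt(101)/101.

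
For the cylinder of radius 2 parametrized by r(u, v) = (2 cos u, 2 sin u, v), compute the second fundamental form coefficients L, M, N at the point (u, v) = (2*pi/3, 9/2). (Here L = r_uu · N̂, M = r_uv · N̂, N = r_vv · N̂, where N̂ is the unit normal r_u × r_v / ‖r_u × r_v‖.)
L = -2;  M = 0;  N = 0

Compute the unit normal N̂(u, v) = (cos(u), sin(u), 0), and the second partials r_uu, r_uv, r_vv. Take dot products:
  L(u, v) = r_uu · N̂ = -2,
  M(u, v) = r_uv · N̂ = 0,
  N(u, v) = r_vv · N̂ = 0.
Evaluating at (u, v) = (2*pi/3, 9/2):
  L = -2, M = 0, N = 0.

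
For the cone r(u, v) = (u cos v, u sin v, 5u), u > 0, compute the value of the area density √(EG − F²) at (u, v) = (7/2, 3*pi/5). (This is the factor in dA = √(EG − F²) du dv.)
√(EG − F²)|_{(7/2, 3*pi/5)} = 7*sqrt(26)/2

E = 26, F = 0, G = u^2, so EG − F² = 26*u^2. Taking the positive square root: √(EG − F²) = sqrt(26)*Abs(u). At (u, v) = (7/2, 3*pi/5): 7*sqrt(26)/2.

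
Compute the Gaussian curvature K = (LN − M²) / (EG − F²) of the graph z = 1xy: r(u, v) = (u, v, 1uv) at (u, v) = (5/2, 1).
K = -16/1089

Coefficients of the first fundamental form: E = v^2 + 1, F = u*v, G = u^2 + 1.
Coefficients of the second fundamental form: L = 0, M = 1/sqrt(u^2 + v^2 + 1), N = 0.
Assemble K = (LN − M²)/(EG − F²) = 1/((u^2*v^2 - (u^2 + 1)*(v^2 + 1))*(u^2 + v^2 + 1)). At (u, v) = (5/2, 1): K = -16/1089.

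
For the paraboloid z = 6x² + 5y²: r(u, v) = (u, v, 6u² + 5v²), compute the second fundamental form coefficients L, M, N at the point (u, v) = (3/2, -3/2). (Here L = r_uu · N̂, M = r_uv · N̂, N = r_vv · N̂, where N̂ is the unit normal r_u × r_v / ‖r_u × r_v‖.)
L = 6*sqrt(22)/55;  M = 0;  N = sqrt(22)/11

Compute the unit normal N̂(u, v) = (-12*u/sqrt(144*u^2 + 100*v^2 + 1), -10*v/sqrt(144*u^2 + 100*v^2 + 1), 1/sqrt(144*u^2 + 100*v^2 + 1)), and the second partials r_uu, r_uv, r_vv. Take dot products:
  L(u, v) = r_uu · N̂ = 12/sqrt(144*u^2 + 100*v^2 + 1),
  M(u, v) = r_uv · N̂ = 0,
  N(u, v) = r_vv · N̂ = 10/sqrt(144*u^2 + 100*v^2 + 1).
Evaluating at (u, v) = (3/2, -3/2):
  L = 6*sqrt(22)/55, M = 0, N = sqrt(22)/11.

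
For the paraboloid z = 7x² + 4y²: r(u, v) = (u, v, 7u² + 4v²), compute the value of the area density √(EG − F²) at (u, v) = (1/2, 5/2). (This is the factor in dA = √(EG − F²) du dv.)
√(EG − F²)|_{(1/2, 5/2)} = 15*sqrt(2)

E = 196*u^2 + 1, F = 112*u*v, G = 64*v^2 + 1, so EG − F² = 196*u^2 + 64*v^2 + 1. Taking the positive square root: √(EG − F²) = sqrt(196*u^2 + 64*v^2 + 1). At (u, v) = (1/2, 5/2): 15*sqrt(2).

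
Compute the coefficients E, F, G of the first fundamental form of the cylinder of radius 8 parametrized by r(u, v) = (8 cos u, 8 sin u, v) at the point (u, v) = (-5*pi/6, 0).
E = 64;  F = 0;  G = 1

Partials: r_u = (-8*sin(u), 8*cos(u), 0), r_v = (0, 0, 1). As functions of (u, v):
  E = r_u · r_u = 64,
  F = r_u · r_v = 0,
  G = r_v · r_v = 1.
Evaluating at (u, v) = (-5*pi/6, 0): E = 64, F = 0, G = 1.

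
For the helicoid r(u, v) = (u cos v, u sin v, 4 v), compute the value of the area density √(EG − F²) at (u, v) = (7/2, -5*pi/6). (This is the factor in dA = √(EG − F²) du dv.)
√(EG − F²)|_{(7/2, -5*pi/6)} = sqrt(113)/2

E = 1, F = 0, G = u^2 + 16, so EG − F² = u^2 + 16. Taking the positive square root: √(EG − F²) = sqrt(u^2 + 16). At (u, v) = (7/2, -5*pi/6): sqrt(113)/2.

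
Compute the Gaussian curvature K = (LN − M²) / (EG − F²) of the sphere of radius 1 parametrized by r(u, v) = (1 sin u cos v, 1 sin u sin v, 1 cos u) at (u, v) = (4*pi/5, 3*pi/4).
K = 1

Coefficients of the first fundamental form: E = 1, F = 0, G = sin(u)^2.
Coefficients of the second fundamental form: L = -sin(u)/Abs(sin(u)), M = 0, N = -sin(u)^3/Abs(sin(u)).
Assemble K = (LN − M²)/(EG − F²) = 1. At (u, v) = (4*pi/5, 3*pi/4): K = 1.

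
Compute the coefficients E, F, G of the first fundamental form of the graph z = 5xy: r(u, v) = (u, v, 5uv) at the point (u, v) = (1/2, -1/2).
E = 29/4;  F = -25/4;  G = 29/4

Partials: r_u = (1, 0, 5*v), r_v = (0, 1, 5*u). As functions of (u, v):
  E = r_u · r_u = 25*v^2 + 1,
  F = r_u · r_v = 25*u*v,
  G = r_v · r_v = 25*u^2 + 1.
Evaluating at (u, v) = (1/2, -1/2): E = 29/4, F = -25/4, G = 29/4.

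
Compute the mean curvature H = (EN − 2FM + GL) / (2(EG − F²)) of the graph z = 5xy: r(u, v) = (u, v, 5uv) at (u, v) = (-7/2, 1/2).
H = 875*sqrt(1254)/786258

With E = 25*v^2 + 1, F = 25*u*v, G = 25*u^2 + 1, L = 0, M = 5/sqrt(25*u^2 + 25*v^2 + 1), N = 0, assemble
  H = (EN − 2FM + GL) / (2(EG − F²)) = -125*u*v/(25*u^2 + 25*v^2 + 1)^(3/2).
At (u, v) = (-7/2, 1/2): H = 875*sqrt(1254)/786258.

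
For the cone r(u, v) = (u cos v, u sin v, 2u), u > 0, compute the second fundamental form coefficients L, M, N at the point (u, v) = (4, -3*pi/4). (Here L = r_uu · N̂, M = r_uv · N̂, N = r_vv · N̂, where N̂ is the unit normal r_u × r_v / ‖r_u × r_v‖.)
L = 0;  M = 0;  N = 8*sqrt(5)/5

Compute the unit normal N̂(u, v) = (-2*sqrt(5)*u*cos(v)/(5*Abs(u)), -2*sqrt(5)*u*sin(v)/(5*Abs(u)), sqrt(5)*u/(5*Abs(u))), and the second partials r_uu, r_uv, r_vv. Take dot products:
  L(u, v) = r_uu · N̂ = 0,
  M(u, v) = r_uv · N̂ = 0,
  N(u, v) = r_vv · N̂ = 2*sqrt(5)*u^2/(5*Abs(u)).
Evaluating at (u, v) = (4, -3*pi/4):
  L = 0, M = 0, N = 8*sqrt(5)/5.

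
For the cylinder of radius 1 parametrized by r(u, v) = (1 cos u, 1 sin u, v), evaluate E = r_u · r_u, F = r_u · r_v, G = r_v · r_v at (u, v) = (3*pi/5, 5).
E = 1;  F = 0;  G = 1

Partials: r_u = (-sin(u), cos(u), 0), r_v = (0, 0, 1). As functions of (u, v):
  E = r_u · r_u = 1,
  F = r_u · r_v = 0,
  G = r_v · r_v = 1.
Evaluating at (u, v) = (3*pi/5, 5): E = 1, F = 0, G = 1.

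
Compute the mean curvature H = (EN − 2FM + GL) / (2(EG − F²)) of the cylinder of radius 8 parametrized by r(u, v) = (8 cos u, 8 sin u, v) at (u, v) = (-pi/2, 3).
H = -1/16

With E = 64, F = 0, G = 1, L = -8, M = 0, N = 0, assemble
  H = (EN − 2FM + GL) / (2(EG − F²)) = -1/16.
At (u, v) = (-pi/2, 3): H = -1/16.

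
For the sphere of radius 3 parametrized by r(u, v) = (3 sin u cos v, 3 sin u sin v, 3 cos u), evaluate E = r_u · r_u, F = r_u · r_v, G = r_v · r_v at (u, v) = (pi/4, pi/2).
E = 9;  F = 0;  G = 9/2

Partials: r_u = (3*cos(u)*cos(v), 3*sin(v)*cos(u), -3*sin(u)), r_v = (-3*sin(u)*sin(v), 3*sin(u)*cos(v), 0). As functions of (u, v):
  E = r_u · r_u = 9,
  F = r_u · r_v = 0,
  G = r_v · r_v = 9*sin(u)^2.
Evaluating at (u, v) = (pi/4, pi/2): E = 9, F = 0, G = 9/2.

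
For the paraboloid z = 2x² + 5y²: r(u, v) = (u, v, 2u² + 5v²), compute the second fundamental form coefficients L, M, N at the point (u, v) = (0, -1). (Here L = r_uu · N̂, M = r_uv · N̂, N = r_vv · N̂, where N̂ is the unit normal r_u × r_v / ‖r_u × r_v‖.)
L = 4*sqrt(101)/101;  M = 0;  N = 10*sqrt(101)/101

Compute the unit normal N̂(u, v) = (-4*u/sqrt(16*u^2 + 100*v^2 + 1), -10*v/sqrt(16*u^2 + 100*v^2 + 1), 1/sqrt(16*u^2 + 100*v^2 + 1)), and the second partials r_uu, r_uv, r_vv. Take dot products:
  L(u, v) = r_uu · N̂ = 4/sqrt(16*u^2 + 100*v^2 + 1),
  M(u, v) = r_uv · N̂ = 0,
  N(u, v) = r_vv · N̂ = 10/sqrt(16*u^2 + 100*v^2 + 1).
Evaluating at (u, v) = (0, -1):
  L = 4*sqrt(101)/101, M = 0, N = 10*sqrt(101)/101.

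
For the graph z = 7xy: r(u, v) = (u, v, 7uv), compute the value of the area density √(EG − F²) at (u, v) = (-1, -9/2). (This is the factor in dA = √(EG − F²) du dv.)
√(EG − F²)|_{(-1, -9/2)} = sqrt(4169)/2

E = 49*v^2 + 1, F = 49*u*v, G = 49*u^2 + 1, so EG − F² = 49*u^2 + 49*v^2 + 1. Taking the positive square root: √(EG − F²) = sqrt(49*u^2 + 49*v^2 + 1). At (u, v) = (-1, -9/2): sqrt(4169)/2.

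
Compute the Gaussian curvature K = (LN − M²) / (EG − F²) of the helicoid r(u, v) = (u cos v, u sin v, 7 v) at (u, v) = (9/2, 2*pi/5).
K = -784/76729

Coefficients of the first fundamental form: E = 1, F = 0, G = u^2 + 49.
Coefficients of the second fundamental form: L = 0, M = -7/sqrt(u^2 + 49), N = 0.
Assemble K = (LN − M²)/(EG − F²) = -49/(u^2 + 49)^2. At (u, v) = (9/2, 2*pi/5): K = -784/76729.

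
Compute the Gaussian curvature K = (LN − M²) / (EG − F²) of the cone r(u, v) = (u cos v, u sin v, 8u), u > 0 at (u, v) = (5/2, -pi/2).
K = 0

Coefficients of the first fundamental form: E = 65, F = 0, G = u^2.
Coefficients of the second fundamental form: L = 0, M = 0, N = 8*sqrt(65)*u^2/(65*Abs(u)).
Assemble K = (LN − M²)/(EG − F²) = 0. At (u, v) = (5/2, -pi/2): K = 0.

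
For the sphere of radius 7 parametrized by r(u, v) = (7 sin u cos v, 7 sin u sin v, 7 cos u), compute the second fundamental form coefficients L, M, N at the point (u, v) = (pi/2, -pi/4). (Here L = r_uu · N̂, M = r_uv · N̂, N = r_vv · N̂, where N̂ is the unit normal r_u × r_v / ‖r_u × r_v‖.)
L = -7;  M = 0;  N = -7

Compute the unit normal N̂(u, v) = (sin(u)^2*cos(v)/Abs(sin(u)), sin(u)^2*sin(v)/Abs(sin(u)), sin(2*u)/(2*Abs(sin(u)))), and the second partials r_uu, r_uv, r_vv. Take dot products:
  L(u, v) = r_uu · N̂ = -7*sin(u)/Abs(sin(u)),
  M(u, v) = r_uv · N̂ = 0,
  N(u, v) = r_vv · N̂ = -7*sin(u)^3/Abs(sin(u)).
Evaluating at (u, v) = (pi/2, -pi/4):
  L = -7, M = 0, N = -7.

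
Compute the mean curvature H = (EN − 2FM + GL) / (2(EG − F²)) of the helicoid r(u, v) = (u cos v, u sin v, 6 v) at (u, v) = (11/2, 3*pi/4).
H = 0

With E = 1, F = 0, G = u^2 + 36, L = 0, M = -6/sqrt(u^2 + 36), N = 0, assemble
  H = (EN − 2FM + GL) / (2(EG − F²)) = 0.
At (u, v) = (11/2, 3*pi/4): H = 0.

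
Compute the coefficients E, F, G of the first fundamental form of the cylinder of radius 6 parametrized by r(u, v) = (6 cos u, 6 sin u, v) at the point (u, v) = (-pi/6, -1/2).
E = 36;  F = 0;  G = 1

Partials: r_u = (-6*sin(u), 6*cos(u), 0), r_v = (0, 0, 1). As functions of (u, v):
  E = r_u · r_u = 36,
  F = r_u · r_v = 0,
  G = r_v · r_v = 1.
Evaluating at (u, v) = (-pi/6, -1/2): E = 36, F = 0, G = 1.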